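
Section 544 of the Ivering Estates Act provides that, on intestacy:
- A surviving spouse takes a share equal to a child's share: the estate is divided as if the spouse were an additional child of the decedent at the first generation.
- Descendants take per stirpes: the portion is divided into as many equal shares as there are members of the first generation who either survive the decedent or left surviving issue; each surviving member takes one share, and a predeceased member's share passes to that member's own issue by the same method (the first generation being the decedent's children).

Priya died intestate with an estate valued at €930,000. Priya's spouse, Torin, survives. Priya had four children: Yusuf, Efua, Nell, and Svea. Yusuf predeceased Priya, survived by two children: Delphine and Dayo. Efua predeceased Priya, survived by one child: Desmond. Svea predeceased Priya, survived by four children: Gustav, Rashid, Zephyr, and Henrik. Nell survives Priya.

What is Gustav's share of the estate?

The spouse counts as an additional share at the children's level, so there are 5 primary shares of €186,000. Torin takes one such share (€186,000).
The children's combined portion (€744,000) is divided into 4 shares of €186,000: Nell takes €186,000; Yusuf's €186,000 share passes to Yusuf's issue; Efua's €186,000 share passes to Efua's issue; Svea's €186,000 share passes to Svea's issue.
Yusuf's share (€186,000) is divided into 2 shares of €93,000: Delphine and Dayo each take €93,000.
Efua's share (€186,000) passes entirely to Desmond.
Svea's share (€186,000) is divided into 4 shares of €46,500: Gustav, Rashid, Zephyr, and Henrik each take €46,500.

Gustav receives €46,500.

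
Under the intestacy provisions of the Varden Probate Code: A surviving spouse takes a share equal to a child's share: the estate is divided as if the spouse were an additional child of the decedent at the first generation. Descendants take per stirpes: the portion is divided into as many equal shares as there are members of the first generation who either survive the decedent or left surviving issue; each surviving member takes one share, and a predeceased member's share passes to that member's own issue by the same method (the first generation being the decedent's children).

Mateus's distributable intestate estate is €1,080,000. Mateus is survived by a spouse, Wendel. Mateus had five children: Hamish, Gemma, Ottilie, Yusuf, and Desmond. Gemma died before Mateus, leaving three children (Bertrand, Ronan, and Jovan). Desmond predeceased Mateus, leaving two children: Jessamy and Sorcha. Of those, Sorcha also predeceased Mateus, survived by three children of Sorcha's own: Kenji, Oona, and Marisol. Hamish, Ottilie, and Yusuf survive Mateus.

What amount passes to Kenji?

The spouse counts as an additional share at the children's level, so there are 6 primary shares of €180,000. Wendel takes one such share (€180,000).
The children's combined portion (€900,000) is divided into 5 shares of €180,000: Hamish, Ottilie, and Yusuf each take €180,000; Gemma's €180,000 share passes to Gemma's issue; Desmond's €180,000 share passes to Desmond's issue.
Gemma's share (€180,000) is divided into 3 shares of €60,000: Bertrand, Ronan, and Jovan each take €60,000.
Desmond's share (€180,000) is divided into 2 shares of €90,000: Jessamy takes €90,000; Sorcha's €90,000 share passes to Sorcha's issue.
Sorcha's share (€90,000) is divided into 3 shares of €30,000: Kenji, Oona, and Marisol each take €30,000.

Kenji receives €30,000.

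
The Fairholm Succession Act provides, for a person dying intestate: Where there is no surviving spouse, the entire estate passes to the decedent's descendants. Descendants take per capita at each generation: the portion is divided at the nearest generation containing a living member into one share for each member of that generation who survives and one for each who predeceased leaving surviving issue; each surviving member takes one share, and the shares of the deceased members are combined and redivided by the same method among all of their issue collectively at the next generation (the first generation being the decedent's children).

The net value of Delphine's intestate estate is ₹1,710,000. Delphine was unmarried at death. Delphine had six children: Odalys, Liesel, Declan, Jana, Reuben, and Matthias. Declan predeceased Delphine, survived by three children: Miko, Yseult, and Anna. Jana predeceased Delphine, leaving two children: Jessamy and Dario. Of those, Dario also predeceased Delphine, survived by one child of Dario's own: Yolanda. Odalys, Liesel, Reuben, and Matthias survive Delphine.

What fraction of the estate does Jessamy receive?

Jessamy receives 1/15 of the estate.

The entire ₹1,710,000 passes to the descendants.
That amount (₹1,710,000) is divided at the children's generation into 6 shares of ₹285,000. Odalys, Liesel, Reuben, and Matthias each take ₹285,000. The 2 shares of the deceased (Declan and Jana) are combined into a pool of ₹570,000.
That pool (₹570,000) is divided at the grandchildren's generation into 5 shares of ₹114,000. Miko, Yseult, Anna, and Jessamy each take ₹114,000. The remaining share for the deceased Dario (₹114,000) is carried to the next generation.
That pool (₹114,000) passes entirely to Yolanda, the sole taker at the great-grandchildren's generation.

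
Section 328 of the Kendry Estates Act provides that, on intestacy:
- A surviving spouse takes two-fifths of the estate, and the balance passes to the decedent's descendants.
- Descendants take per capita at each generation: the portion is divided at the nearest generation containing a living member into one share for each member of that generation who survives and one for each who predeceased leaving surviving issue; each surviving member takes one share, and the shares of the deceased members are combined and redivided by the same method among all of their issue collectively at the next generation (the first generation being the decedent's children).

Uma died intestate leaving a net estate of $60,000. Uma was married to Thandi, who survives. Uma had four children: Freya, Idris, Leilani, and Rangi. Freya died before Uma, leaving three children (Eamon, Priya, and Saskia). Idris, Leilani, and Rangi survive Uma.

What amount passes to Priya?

Thandi takes two-fifths of $60,000 = $24,000. The remaining $36,000 passes to the descendants.
The descendants' portion ($36,000) is divided at the children's generation into 4 shares of $9,000. Idris, Leilani, and Rangi each take $9,000. The remaining share for the deceased Freya ($9,000) is carried to the next generation.
That pool ($9,000) is divided at the grandchildren's generation equally among Eamon, Priya, and Saskia: $3,000 each.

Priya receives $3,000.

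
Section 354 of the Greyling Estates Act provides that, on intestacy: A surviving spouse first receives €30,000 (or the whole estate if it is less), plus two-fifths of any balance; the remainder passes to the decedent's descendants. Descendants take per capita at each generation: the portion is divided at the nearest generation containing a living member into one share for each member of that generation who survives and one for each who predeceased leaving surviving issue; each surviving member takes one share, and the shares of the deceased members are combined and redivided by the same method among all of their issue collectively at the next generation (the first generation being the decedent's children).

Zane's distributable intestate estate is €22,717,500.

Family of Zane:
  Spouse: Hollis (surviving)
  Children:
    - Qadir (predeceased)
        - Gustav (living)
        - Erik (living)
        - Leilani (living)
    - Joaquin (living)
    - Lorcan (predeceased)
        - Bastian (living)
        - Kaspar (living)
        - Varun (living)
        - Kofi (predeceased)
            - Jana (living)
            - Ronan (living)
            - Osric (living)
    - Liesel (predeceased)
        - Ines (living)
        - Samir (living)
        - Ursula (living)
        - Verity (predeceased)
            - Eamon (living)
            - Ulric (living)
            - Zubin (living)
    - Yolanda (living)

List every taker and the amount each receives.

Hollis first takes €30,000, leaving a balance of €22,687,500. Hollis then takes two-fifths of the balance (€9,075,000), for a total of €9,105,000. The remaining €13,612,500 passes to the descendants.
The descendants' portion (€13,612,500) is divided at the children's generation into 5 shares of €2,722,500. Joaquin and Yolanda each take €2,722,500. The 3 shares of the deceased (Qadir, Lorcan, and Liesel) are combined into a pool of €8,167,500.
That pool (€8,167,500) is divided at the grandchildren's generation into 11 shares of €742,500. Gustav, Erik, Leilani, Bastian, Kaspar, Varun, Ines, Samir, and Ursula each take €742,500. The 2 shares of the deceased (Kofi and Verity) are combined into a pool of €1,485,000.
That pool (€1,485,000) is divided at the great-grandchildren's generation equally among Jana, Ronan, Osric, Eamon, Ulric, and Zubin: €247,500 each.

Hollis: €9,105,000; Gustav: €742,500; Erik: €742,500; Leilani: €742,500; Joaquin: €2,722,500; Bastian: €742,500; Kaspar: €742,500; Varun: €742,500; Jana: €247,500; Ronan: €247,500; Osric: €247,500; Ines: €742,500; Samir: €742,500; Ursula: €742,500; Eamon: €247,500; Ulric: €247,500; Zubin: €247,500; Yolanda: €2,722,500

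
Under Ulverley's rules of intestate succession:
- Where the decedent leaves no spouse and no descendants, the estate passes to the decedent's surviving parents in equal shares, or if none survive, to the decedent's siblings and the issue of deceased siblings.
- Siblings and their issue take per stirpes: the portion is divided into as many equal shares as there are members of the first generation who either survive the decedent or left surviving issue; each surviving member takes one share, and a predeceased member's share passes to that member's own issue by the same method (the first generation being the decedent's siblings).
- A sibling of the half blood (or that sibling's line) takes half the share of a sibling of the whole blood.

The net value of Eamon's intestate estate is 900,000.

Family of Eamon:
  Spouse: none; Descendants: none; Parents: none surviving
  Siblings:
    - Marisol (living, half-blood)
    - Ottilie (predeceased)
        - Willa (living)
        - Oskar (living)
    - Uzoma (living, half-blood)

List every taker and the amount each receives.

The entire 900,000 passes to the siblings and their issue.
Counting each half-blood sibling's line as half a unit, there are 2 units in 900,000, so one unit is 450,000. Whole-blood lines (Ottilie) take 450,000 each; half-blood lines (Marisol and Uzoma) take 225,000 each.
Ottilie's share (450,000) is divided into 2 shares of 225,000: Willa and Oskar each take 225,000.

Marisol: 225,000; Willa: 225,000; Oskar: 225,000; Uzoma: 225,000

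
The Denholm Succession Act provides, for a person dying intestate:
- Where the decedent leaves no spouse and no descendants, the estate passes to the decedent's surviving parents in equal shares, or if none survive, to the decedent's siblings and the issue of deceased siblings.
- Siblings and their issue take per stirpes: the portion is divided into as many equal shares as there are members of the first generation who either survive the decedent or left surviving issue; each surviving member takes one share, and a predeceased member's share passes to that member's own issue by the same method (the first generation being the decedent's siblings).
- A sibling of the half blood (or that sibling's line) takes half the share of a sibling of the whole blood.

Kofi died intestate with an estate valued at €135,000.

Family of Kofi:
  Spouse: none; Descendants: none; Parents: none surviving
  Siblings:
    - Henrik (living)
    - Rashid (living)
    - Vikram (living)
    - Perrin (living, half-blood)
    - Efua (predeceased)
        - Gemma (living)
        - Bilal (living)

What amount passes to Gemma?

The entire €135,000 passes to the siblings and their issue.
Counting each half-blood sibling's line as half a unit, there are 9/2 units in €135,000, so one unit is €30,000. Whole-blood lines (Henrik, Rashid, Vikram, and Efua) take €30,000 each; half-blood lines (Perrin) take €15,000 each.
Efua's share (€30,000) is divided into 2 shares of €15,000: Gemma and Bilal each take €15,000.

Gemma receives €15,000.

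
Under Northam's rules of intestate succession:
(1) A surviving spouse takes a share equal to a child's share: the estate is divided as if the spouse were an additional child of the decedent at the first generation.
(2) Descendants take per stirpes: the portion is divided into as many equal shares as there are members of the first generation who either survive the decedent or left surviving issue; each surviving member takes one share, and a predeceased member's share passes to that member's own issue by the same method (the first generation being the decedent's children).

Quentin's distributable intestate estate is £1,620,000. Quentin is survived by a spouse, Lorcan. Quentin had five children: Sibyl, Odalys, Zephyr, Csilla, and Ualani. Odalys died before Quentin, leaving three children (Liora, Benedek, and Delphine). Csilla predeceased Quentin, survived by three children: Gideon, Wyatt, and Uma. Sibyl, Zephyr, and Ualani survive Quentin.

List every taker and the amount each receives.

The spouse counts as an additional share at the children's level, so there are 6 primary shares of £270,000. Lorcan takes one such share (£270,000).
The children's combined portion (£1,350,000) is divided into 5 shares of £270,000: Sibyl, Zephyr, and Ualani each take £270,000; Odalys's £270,000 share passes to Odalys's issue; Csilla's £270,000 share passes to Csilla's issue.
Odalys's share (£270,000) is divided into 3 shares of £90,000: Liora, Benedek, and Delphine each take £90,000.
Csilla's share (£270,000) is divided into 3 shares of £90,000: Gideon, Wyatt, and Uma each take £90,000.

Lorcan: £270,000; Sibyl: £270,000; Liora: £90,000; Benedek: £90,000; Delphine: £90,000; Zephyr: £270,000; Gideon: £90,000; Wyatt: £90,000; Uma: £90,000; Ualani: £270,000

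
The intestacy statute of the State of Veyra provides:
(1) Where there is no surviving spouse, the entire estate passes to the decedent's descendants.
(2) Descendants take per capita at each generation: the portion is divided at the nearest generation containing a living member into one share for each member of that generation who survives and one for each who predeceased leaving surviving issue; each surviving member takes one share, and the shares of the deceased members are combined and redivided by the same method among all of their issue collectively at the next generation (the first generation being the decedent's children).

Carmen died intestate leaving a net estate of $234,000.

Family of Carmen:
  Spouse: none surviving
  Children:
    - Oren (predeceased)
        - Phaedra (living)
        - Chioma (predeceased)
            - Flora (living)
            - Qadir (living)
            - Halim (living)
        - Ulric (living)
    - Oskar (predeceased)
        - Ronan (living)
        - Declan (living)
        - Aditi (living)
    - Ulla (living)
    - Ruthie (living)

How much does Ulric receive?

Ulric receives $19,500.

The entire $234,000 passes to the descendants.
That amount ($234,000) is divided at the children's generation into 4 shares of $58,500. Ulla and Ruthie each take $58,500. The 2 shares of the deceased (Oren and Oskar) are combined into a pool of $117,000.
That pool ($117,000) is divided at the grandchildren's generation into 6 shares of $19,500. Phaedra, Ulric, Ronan, Declan, and Aditi each take $19,500. The remaining share for the deceased Chioma ($19,500) is carried to the next generation.
That pool ($19,500) is divided at the great-grandchildren's generation equally among Flora, Qadir, and Halim: $6,500 each.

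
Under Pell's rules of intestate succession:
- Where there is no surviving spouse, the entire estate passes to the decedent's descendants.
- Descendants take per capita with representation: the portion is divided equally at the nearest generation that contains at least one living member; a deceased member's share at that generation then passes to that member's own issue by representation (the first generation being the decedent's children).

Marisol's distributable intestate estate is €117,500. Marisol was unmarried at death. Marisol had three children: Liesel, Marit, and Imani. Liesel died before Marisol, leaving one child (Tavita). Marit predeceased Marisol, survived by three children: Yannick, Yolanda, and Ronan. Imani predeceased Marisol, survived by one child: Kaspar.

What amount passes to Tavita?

Tavita receives €23,500.

The entire €117,500 passes to the descendants.
No child survives, so the initial division is made at the grandchildren's generation.
That amount (€117,500) is divided into 5 shares of €23,500: Tavita, Yannick, Yolanda, Ronan, and Kaspar each take €23,500.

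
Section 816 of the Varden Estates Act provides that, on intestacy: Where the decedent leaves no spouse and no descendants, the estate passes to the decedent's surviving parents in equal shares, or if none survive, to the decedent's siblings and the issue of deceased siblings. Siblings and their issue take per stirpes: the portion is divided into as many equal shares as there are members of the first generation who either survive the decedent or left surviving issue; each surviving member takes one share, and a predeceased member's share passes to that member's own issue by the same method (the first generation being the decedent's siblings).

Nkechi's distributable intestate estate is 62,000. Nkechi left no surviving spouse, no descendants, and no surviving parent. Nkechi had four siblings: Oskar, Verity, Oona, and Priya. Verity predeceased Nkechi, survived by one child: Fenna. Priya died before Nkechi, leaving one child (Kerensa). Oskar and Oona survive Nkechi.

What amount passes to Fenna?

The entire 62,000 passes to the siblings and their issue.
That amount (62,000) is divided into 4 shares of 15,500: Oskar and Oona each take 15,500; Verity's 15,500 share passes to Verity's issue; Priya's 15,500 share passes to Priya's issue.
Verity's share (15,500) passes entirely to Fenna.
Priya's share (15,500) passes entirely to Kerensa.

Fenna receives 15,500.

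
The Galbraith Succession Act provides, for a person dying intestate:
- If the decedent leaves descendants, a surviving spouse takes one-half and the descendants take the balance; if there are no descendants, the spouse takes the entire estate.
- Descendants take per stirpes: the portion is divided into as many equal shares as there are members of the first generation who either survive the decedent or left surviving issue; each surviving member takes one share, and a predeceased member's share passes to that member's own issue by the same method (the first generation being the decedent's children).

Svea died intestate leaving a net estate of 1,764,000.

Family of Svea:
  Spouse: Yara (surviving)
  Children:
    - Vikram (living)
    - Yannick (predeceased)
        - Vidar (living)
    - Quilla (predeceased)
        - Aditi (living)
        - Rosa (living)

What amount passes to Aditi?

Aditi receives 147,000.

Yara takes one-half of 1,764,000 = 882,000. The remaining 882,000 passes to the descendants.
The descendants' portion (882,000) is divided into 3 shares of 294,000: Vikram takes 294,000; Yannick's 294,000 share passes to Yannick's issue; Quilla's 294,000 share passes to Quilla's issue.
Yannick's share (294,000) passes entirely to Vidar.
Quilla's share (294,000) is divided into 2 shares of 147,000: Aditi and Rosa each take 147,000.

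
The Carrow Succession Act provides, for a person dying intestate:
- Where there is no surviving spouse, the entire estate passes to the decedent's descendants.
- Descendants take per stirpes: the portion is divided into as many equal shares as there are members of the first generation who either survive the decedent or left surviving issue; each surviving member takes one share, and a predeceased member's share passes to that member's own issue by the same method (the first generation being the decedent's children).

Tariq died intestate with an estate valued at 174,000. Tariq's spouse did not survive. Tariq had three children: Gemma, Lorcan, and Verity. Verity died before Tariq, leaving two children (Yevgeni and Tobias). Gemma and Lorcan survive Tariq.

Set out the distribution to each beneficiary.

Gemma: 58,000; Lorcan: 58,000; Yevgeni: 29,000; Tobias: 29,000

The entire 174,000 passes to the descendants.
That amount (174,000) is divided into 3 shares of 58,000: Gemma and Lorcan each take 58,000; Verity's 58,000 share passes to Verity's issue.
Verity's share (58,000) is divided into 2 shares of 29,000: Yevgeni and Tobias each take 29,000.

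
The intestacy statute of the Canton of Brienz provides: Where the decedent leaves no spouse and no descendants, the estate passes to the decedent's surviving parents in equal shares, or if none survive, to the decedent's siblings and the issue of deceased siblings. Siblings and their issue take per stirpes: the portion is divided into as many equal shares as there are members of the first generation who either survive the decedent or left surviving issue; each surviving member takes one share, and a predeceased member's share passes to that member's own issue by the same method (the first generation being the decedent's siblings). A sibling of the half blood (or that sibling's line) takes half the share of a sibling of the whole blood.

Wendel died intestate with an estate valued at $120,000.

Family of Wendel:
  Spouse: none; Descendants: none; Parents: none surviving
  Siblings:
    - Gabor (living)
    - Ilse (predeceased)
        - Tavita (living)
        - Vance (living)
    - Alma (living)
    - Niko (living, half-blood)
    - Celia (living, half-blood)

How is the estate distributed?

Gabor: $30,000; Tavita: $15,000; Vance: $15,000; Alma: $30,000; Niko: $15,000; Celia: $15,000

The entire $120,000 passes to the siblings and their issue.
Counting each half-blood sibling's line as half a unit, there are 4 units in $120,000, so one unit is $30,000. Whole-blood lines (Gabor, Ilse, and Alma) take $30,000 each; half-blood lines (Niko and Celia) take $15,000 each.
Ilse's share ($30,000) is divided into 2 shares of $15,000: Tavita and Vance each take $15,000.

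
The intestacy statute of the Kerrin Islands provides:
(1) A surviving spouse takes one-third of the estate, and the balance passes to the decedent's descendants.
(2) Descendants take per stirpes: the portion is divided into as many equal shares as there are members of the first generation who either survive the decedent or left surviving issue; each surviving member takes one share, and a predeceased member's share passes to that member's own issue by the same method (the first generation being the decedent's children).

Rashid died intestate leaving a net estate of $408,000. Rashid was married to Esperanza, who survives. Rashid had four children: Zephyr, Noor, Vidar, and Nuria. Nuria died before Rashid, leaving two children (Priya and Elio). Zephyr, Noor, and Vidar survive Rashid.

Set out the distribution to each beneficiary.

Esperanza takes one-third of $408,000 = $136,000. The remaining $272,000 passes to the descendants.
The descendants' portion ($272,000) is divided into 4 shares of $68,000: Zephyr, Noor, and Vidar each take $68,000; Nuria's $68,000 share passes to Nuria's issue.
Nuria's share ($68,000) is divided into 2 shares of $34,000: Priya and Elio each take $34,000.

Esperanza: $136,000; Zephyr: $68,000; Noor: $68,000; Vidar: $68,000; Priya: $34,000; Elio: $34,000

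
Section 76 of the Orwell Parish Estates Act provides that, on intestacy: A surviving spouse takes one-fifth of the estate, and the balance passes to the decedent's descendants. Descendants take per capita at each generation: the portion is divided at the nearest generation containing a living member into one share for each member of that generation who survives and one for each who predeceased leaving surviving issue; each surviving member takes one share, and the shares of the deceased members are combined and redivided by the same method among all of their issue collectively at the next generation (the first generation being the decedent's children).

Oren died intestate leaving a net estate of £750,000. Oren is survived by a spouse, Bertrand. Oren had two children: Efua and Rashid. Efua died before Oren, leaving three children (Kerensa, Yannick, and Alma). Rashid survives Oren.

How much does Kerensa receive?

Kerensa receives £100,000.

Bertrand takes one-fifth of £750,000 = £150,000. The remaining £600,000 passes to the descendants.
The descendants' portion (£600,000) is divided at the children's generation into 2 shares of £300,000. Rashid takes £300,000. The remaining share for the deceased Efua (£300,000) is carried to the next generation.
That pool (£300,000) is divided at the grandchildren's generation equally among Kerensa, Yannick, and Alma: £100,000 each.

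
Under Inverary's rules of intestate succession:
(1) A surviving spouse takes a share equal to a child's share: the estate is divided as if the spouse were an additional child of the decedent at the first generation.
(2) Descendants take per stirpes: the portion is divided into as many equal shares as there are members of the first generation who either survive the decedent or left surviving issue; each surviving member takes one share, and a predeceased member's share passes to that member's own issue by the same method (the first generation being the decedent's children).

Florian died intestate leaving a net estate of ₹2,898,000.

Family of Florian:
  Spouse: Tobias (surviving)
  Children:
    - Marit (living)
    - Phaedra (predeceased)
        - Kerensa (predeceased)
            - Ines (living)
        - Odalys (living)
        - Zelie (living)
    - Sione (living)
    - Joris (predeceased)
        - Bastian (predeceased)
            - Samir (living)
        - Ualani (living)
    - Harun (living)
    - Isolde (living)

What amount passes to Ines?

The spouse counts as an additional share at the children's level, so there are 7 primary shares of ₹414,000. Tobias takes one such share (₹414,000).
The children's combined portion (₹2,484,000) is divided into 6 shares of ₹414,000: Marit, Sione, Harun, and Isolde each take ₹414,000; Phaedra's ₹414,000 share passes to Phaedra's issue; Joris's ₹414,000 share passes to Joris's issue.
Phaedra's share (₹414,000) is divided into 3 shares of ₹138,000: Odalys and Zelie each take ₹138,000; Kerensa's ₹138,000 share passes to Kerensa's issue.
Kerensa's share (₹138,000) passes entirely to Ines.
Joris's share (₹414,000) is divided into 2 shares of ₹207,000: Ualani takes ₹207,000; Bastian's ₹207,000 share passes to Bastian's issue.
Bastian's share (₹207,000) passes entirely to Samir.

Ines receives ₹138,000.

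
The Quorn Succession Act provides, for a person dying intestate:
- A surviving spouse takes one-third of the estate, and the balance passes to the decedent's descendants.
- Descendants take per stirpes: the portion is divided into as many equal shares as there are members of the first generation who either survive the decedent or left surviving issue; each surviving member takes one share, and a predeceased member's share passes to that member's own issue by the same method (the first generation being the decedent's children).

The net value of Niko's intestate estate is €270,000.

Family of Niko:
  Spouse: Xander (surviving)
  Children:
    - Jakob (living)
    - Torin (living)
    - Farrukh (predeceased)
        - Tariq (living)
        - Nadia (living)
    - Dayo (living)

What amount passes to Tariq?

Tariq receives €22,500.

Xander takes one-third of €270,000 = €90,000. The remaining €180,000 passes to the descendants.
The descendants' portion (€180,000) is divided into 4 shares of €45,000: Jakob, Torin, and Dayo each take €45,000; Farrukh's €45,000 share passes to Farrukh's issue.
Farrukh's share (€45,000) is divided into 2 shares of €22,500: Tariq and Nadia each take €22,500.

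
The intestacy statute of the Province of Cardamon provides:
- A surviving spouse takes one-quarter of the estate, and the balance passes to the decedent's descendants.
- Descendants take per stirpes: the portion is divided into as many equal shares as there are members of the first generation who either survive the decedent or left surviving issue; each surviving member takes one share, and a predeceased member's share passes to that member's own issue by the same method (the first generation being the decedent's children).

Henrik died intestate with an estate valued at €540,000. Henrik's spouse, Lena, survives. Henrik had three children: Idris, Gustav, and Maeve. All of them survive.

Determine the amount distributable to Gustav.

Lena takes one-quarter of €540,000 = €135,000. The remaining €405,000 passes to the descendants.
The descendants' portion (€405,000) is divided into 3 shares of €135,000: Idris, Gustav, and Maeve each take €135,000.

Gustav receives €135,000.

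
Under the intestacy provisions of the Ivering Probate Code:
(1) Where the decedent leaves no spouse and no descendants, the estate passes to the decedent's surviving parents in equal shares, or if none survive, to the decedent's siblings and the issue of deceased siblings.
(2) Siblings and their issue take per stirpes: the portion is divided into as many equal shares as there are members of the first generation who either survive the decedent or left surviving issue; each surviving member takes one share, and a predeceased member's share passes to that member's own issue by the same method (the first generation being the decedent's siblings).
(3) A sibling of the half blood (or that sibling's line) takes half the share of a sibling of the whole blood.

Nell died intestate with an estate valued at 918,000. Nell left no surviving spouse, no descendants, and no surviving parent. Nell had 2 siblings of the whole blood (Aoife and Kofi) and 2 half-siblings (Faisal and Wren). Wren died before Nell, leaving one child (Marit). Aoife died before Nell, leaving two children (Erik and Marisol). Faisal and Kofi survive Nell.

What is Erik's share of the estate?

Erik receives 153,000.

The entire 918,000 passes to the siblings and their issue.
Counting each half-blood sibling's line as half a unit, there are 3 units in 918,000, so one unit is 306,000. Whole-blood lines (Aoife and Kofi) take 306,000 each; half-blood lines (Faisal and Wren) take 153,000 each.
Wren's share (153,000) passes entirely to Marit.
Aoife's share (306,000) is divided into 2 shares of 153,000: Erik and Marisol each take 153,000.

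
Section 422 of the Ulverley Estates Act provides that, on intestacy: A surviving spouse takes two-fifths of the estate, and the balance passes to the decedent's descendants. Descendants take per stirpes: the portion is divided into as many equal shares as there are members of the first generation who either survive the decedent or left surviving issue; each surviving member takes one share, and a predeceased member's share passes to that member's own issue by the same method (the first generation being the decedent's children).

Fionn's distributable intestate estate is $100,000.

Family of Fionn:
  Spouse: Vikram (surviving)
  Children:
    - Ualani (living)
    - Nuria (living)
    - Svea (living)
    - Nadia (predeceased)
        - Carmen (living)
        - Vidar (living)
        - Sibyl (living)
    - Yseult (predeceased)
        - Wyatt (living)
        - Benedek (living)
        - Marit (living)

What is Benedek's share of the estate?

Vikram takes two-fifths of $100,000 = $40,000. The remaining $60,000 passes to the descendants.
The descendants' portion ($60,000) is divided into 5 shares of $12,000: Ualani, Nuria, and Svea each take $12,000; Nadia's $12,000 share passes to Nadia's issue; Yseult's $12,000 share passes to Yseult's issue.
Nadia's share ($12,000) is divided into 3 shares of $4,000: Carmen, Vidar, and Sibyl each take $4,000.
Yseult's share ($12,000) is divided into 3 shares of $4,000: Wyatt, Benedek, and Marit each take $4,000.

Benedek receives $4,000.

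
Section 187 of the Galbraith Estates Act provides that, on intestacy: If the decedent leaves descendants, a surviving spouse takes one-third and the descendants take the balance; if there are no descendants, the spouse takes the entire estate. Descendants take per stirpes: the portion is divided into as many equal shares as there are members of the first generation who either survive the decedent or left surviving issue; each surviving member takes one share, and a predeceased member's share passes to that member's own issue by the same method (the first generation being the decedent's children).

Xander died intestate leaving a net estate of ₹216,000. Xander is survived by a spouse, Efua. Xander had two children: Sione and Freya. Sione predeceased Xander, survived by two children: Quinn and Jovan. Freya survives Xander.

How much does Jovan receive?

Efua takes one-third of ₹216,000 = ₹72,000. The remaining ₹144,000 passes to the descendants.
The descendants' portion (₹144,000) is divided into 2 shares of ₹72,000: Freya takes ₹72,000; Sione's ₹72,000 share passes to Sione's issue.
Sione's share (₹72,000) is divided into 2 shares of ₹36,000: Quinn and Jovan each take ₹36,000.

Jovan receives ₹36,000.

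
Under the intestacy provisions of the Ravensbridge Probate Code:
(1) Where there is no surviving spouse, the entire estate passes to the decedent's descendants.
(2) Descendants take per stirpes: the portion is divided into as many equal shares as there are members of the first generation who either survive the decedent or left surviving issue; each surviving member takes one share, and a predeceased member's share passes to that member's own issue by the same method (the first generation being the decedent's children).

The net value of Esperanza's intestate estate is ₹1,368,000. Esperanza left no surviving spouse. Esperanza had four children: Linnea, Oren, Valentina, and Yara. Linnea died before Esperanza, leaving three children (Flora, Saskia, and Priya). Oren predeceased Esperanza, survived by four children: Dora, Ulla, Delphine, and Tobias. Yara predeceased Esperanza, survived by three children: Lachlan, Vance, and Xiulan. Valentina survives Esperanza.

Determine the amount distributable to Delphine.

Delphine receives ₹85,500.

The entire ₹1,368,000 passes to the descendants.
That amount (₹1,368,000) is divided into 4 shares of ₹342,000: Valentina takes ₹342,000; Linnea's ₹342,000 share passes to Linnea's issue; Oren's ₹342,000 share passes to Oren's issue; Yara's ₹342,000 share passes to Yara's issue.
Linnea's share (₹342,000) is divided into 3 shares of ₹114,000: Flora, Saskia, and Priya each take ₹114,000.
Oren's share (₹342,000) is divided into 4 shares of ₹85,500: Dora, Ulla, Delphine, and Tobias each take ₹85,500.
Yara's share (₹342,000) is divided into 3 shares of ₹114,000: Lachlan, Vance, and Xiulan each take ₹114,000.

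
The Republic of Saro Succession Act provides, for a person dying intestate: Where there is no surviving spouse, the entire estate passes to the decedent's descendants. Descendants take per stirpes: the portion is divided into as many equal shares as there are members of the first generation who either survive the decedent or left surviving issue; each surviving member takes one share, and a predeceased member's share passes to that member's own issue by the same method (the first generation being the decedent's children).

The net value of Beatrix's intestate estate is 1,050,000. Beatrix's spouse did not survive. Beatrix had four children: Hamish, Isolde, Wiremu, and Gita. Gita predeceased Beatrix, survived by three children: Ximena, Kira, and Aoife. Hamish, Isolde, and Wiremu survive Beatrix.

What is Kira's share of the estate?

Kira receives 87,500.

The entire 1,050,000 passes to the descendants.
That amount (1,050,000) is divided into 4 shares of 262,500: Hamish, Isolde, and Wiremu each take 262,500; Gita's 262,500 share passes to Gita's issue.
Gita's share (262,500) is divided into 3 shares of 87,500: Ximena, Kira, and Aoife each take 87,500.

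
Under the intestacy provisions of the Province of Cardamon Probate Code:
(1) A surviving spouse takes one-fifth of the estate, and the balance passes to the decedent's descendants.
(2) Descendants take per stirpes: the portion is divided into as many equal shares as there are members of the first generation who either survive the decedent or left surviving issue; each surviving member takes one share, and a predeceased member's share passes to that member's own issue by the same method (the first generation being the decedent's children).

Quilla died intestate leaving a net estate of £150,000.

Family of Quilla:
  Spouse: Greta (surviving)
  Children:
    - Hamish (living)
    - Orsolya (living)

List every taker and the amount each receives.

Greta: £30,000; Hamish: £60,000; Orsolya: £60,000

Greta takes one-fifth of £150,000 = £30,000. The remaining £120,000 passes to the descendants.
The descendants' portion (£120,000) is divided into 2 shares of £60,000: Hamish and Orsolya each take £60,000.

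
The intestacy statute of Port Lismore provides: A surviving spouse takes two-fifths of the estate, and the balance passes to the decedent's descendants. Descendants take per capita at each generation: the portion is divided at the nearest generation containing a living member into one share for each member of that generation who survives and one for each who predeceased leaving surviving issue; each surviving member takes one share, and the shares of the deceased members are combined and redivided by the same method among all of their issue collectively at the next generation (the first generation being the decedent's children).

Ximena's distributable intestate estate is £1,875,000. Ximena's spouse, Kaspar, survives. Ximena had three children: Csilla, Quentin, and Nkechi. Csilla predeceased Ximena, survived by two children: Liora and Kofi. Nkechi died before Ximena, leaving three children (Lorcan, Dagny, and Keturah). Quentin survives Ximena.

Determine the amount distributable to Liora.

Kaspar takes two-fifths of £1,875,000 = £750,000. The remaining £1,125,000 passes to the descendants.
The descendants' portion (£1,125,000) is divided at the children's generation into 3 shares of £375,000. Quentin takes £375,000. The 2 shares of the deceased (Csilla and Nkechi) are combined into a pool of £750,000.
That pool (£750,000) is divided at the grandchildren's generation equally among Liora, Kofi, Lorcan, Dagny, and Keturah: £150,000 each.

Liora receives £150,000.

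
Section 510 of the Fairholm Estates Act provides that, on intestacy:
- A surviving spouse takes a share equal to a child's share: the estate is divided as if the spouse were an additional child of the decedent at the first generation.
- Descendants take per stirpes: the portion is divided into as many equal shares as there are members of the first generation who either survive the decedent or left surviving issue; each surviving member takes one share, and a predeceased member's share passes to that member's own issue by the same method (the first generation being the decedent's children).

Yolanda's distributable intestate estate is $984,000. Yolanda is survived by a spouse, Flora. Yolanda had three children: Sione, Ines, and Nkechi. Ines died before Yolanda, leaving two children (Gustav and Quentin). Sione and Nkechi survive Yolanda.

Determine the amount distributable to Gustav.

The spouse counts as an additional share at the children's level, so there are 4 primary shares of $246,000. Flora takes one such share ($246,000).
The children's combined portion ($738,000) is divided into 3 shares of $246,000: Sione and Nkechi each take $246,000; Ines's $246,000 share passes to Ines's issue.
Ines's share ($246,000) is divided into 2 shares of $123,000: Gustav and Quentin each take $123,000.

Gustav receives $123,000.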